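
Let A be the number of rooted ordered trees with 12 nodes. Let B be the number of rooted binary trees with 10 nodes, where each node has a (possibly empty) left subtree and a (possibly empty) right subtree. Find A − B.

A rooted plane tree on 12 nodes has 11 edges, and such trees are counted by C_11. So A = C_11 = 58786.
There are C_n binary search tree shapes on n keys; with n = 10 that is C_10. So B = C_10 = 16796.
A − B = 58786 − 16796 = 41990.

41990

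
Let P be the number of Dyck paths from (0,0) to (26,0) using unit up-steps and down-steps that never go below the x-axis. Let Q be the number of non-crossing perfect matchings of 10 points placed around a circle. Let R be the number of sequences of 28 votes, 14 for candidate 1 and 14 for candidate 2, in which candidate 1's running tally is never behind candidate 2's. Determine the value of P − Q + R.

3417298

Paths of 13 up- and 13 down-steps that never dip below the axis are Dyck paths; their count is C_13. So P = C_13 = 742900.
Non-crossing perfect matchings of 2n points on a circle are counted by C_n; with 10 points, n = 5. So Q = C_5 = 42.
Ballot sequences with n votes each where one side never trails are Dyck words, counted by C_n; here n = 14. So R = C_14 = 2674440.
P − Q + R = 742900 − 42 + 2674440 = 3417298.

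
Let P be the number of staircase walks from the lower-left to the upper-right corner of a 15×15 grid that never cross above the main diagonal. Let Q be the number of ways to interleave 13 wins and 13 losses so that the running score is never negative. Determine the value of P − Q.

Sub-diagonal monotone paths from (0,0) to (15,15) biject with Dyck paths of semilength 15, giving C_15. So P = C_15 = 9694845.
Ballot sequences with n votes each where one side never trails are Dyck words, counted by C_n; here n = 13. So Q = C_13 = 742900.
P − Q = 9694845 − 742900 = 8951945.

8951945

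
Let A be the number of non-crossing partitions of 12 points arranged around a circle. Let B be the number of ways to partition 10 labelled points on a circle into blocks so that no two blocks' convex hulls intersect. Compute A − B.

191216

The non-crossing partitions of [12] form a lattice of size C_12. So A = C_12 = 208012.
The non-crossing partitions of [10] form a lattice of size C_10. So B = C_10 = 16796.
A − B = 208012 − 16796 = 191216.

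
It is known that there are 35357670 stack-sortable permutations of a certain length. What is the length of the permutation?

Stack-sortable permutations of [n] are counted by C_n, and C_16 = 35357670.

16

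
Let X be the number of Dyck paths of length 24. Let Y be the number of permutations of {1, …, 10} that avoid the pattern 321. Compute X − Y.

Paths of 12 up- and 12 down-steps that never dip below the axis are Dyck paths; their count is C_12. So X = C_12 = 208012.
Permutations of [n] avoiding any single length-3 pattern are counted by C_n; here n = 10. So Y = C_10 = 16796.
X − Y = 208012 − 16796 = 191216.

191216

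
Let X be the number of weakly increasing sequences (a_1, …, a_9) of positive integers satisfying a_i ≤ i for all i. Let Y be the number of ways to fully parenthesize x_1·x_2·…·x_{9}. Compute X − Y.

3432

Weakly increasing sequences with a_i ≤ i biject with Dyck paths of semilength 9, so there are C_9. So X = C_9 = 4862.
Parenthesizations of m factors correspond to full binary trees with m leaves, counted by C_{m−1}; m = 9 gives C_8. So Y = C_8 = 1430.
X − Y = 4862 − 1430 = 3432.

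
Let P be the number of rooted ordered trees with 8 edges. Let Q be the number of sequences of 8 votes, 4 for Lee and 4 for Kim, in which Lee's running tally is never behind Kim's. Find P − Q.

A rooted plane tree with 8 edges has 9 nodes, and the count is C_8. So P = C_8 = 1430.
Reading a vote for the leader as '(' and for the other as ')' turns such a sequence into a balanced string of 4 pairs, so the count is C_4. So Q = C_4 = 14.
P − Q = 1430 − 14 = 1416.

1416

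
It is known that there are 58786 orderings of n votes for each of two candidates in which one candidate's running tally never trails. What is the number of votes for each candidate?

Such ballot sequences with n votes each are counted by C_n. The Catalan number equal to 58786 is C_11.

11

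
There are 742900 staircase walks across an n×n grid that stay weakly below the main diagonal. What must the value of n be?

13

Such diagonal-avoiding paths in an n×n grid are counted by C_n; 742900 = C_13.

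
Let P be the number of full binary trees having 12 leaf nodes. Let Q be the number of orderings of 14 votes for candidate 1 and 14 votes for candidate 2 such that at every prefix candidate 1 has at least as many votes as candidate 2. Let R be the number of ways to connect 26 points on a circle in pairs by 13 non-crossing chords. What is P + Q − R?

1990326

A full binary tree with L leaves has L−1 internal nodes and is counted by C_{L−1}; L = 12 gives C_11. So P = C_11 = 58786.
Reading a vote for the leader as '(' and for the other as ')' turns such a sequence into a balanced string of 14 pairs, so the count is C_14. So Q = C_14 = 2674440.
Pairing 26 circle points by 13 non-crossing chords gives C_13 matchings. So R = C_13 = 742900.
P + Q − R = 58786 + 2674440 − 742900 = 1990326.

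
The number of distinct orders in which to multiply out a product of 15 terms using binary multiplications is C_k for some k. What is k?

Parenthesizations of m factors correspond to full binary trees with m leaves, counted by C_{m−1}; m = 15 gives C_14.

14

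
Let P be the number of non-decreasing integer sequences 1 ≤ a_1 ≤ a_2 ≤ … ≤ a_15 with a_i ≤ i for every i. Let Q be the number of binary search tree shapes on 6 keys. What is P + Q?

9694977

Such sub-staircase sequences of length n are counted by C_n; here n = 15. So P = C_15 = 9694845.
Rooted binary trees with 6 nodes (each child slot possibly empty) number C_6. So Q = C_6 = 132.
P + Q = 9694845 + 132 = 9694977.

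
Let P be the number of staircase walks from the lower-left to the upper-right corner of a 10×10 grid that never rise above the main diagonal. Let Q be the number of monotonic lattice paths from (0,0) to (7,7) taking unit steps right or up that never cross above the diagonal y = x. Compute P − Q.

Monotone paths in an n×n grid that stay weakly below the diagonal are counted by C_n; here n = 10. So P = C_10 = 16796.
Monotone paths in an n×n grid that stay weakly below the diagonal are counted by C_n; here n = 7. So Q = C_7 = 429.
P − Q = 16796 − 429 = 16367.

16367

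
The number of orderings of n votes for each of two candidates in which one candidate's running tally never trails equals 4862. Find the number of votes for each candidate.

Such ballot sequences with n votes each are counted by C_n. Since C_9 = 4862, the index is 9.

9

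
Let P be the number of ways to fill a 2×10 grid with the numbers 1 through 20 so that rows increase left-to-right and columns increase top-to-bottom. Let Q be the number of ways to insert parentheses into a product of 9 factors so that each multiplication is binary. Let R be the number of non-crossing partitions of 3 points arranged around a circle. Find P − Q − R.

15361

By the hook-length formula (or a Dyck-path bijection), SYT of shape 2×10 number C_10. So P = C_10 = 16796.
Bracketing 9 factors into binary products is counted by C_{9−1} = C_8. So Q = C_8 = 1430.
Non-crossing partitions of an n-element set are counted by C_n; here n = 3. So R = C_3 = 5.
P − Q − R = 16796 − 1430 − 5 = 15361.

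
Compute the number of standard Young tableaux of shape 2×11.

58786

Standard Young tableaux of shape 2×n are counted by C_n; here n = 11.
C_11 = 58786.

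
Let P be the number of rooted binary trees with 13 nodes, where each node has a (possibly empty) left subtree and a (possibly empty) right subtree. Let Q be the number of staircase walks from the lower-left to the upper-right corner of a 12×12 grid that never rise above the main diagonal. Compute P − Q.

Binary trees (left/right distinguished) on n nodes are counted by C_n; here n = 13. So P = C_13 = 742900.
Sub-diagonal monotone paths from (0,0) to (12,12) biject with Dyck paths of semilength 12, giving C_12. So Q = C_12 = 208012.
P − Q = 742900 − 208012 = 534888.

534888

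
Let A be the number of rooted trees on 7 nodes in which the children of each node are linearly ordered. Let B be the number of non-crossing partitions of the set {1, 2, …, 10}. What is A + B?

A rooted plane tree on 7 nodes has 6 edges, and such trees are counted by C_6. So A = C_6 = 132.
Non-crossing partitions of an n-element set are counted by C_n; here n = 10. So B = C_10 = 16796.
A + B = 132 + 16796 = 16928.

16928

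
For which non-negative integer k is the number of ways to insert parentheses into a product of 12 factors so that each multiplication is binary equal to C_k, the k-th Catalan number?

Ways to associate a product of 12 factors correspond to binary trees on 12 leaves, so the count is C_11.

11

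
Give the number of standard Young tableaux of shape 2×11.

By the hook-length formula (or a Dyck-path bijection), SYT of shape 2×11 number C_11.
C_11 = C(22,11)/12 = 705432/12 = 58786.

58786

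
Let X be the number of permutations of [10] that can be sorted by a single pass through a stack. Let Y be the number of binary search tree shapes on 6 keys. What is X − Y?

By Knuth's characterisation, the stack-sortable permutations of length 10 are the 231-avoiders, numbering C_10. So X = C_10 = 16796.
Binary trees (left/right distinguished) on n nodes are counted by C_n; here n = 6. So Y = C_6 = 132.
X − Y = 16796 − 132 = 16664.

16664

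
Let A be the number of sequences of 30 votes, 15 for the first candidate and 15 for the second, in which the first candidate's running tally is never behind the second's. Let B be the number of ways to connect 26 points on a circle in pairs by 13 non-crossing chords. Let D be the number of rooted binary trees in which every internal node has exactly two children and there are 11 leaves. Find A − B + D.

Ballot sequences with n votes each where one side never trails are Dyck words, counted by C_n; here n = 15. So A = C_15 = 9694845.
Non-crossing perfect matchings of 2n points on a circle are counted by C_n; with 26 points, n = 13. So B = C_13 = 742900.
A full binary tree with L leaves has L−1 internal nodes and is counted by C_{L−1}; L = 11 gives C_10. So D = C_10 = 16796.
A − B + D = 9694845 − 742900 + 16796 = 8968741.

8968741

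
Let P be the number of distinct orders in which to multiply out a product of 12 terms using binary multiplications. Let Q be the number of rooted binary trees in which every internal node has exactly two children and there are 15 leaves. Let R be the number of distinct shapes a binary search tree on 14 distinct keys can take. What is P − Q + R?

58786

Parenthesizations of m factors correspond to full binary trees with m leaves, counted by C_{m−1}; m = 12 gives C_11. So P = C_11 = 58786.
Full binary trees with 15 leaves have 15−1 = 14 internal nodes, so there are C_14 of them. So Q = C_14 = 2674440.
Binary trees (left/right distinguished) on n nodes are counted by C_n; here n = 14. So R = C_14 = 2674440.
P − Q + R = 58786 − 2674440 + 2674440 = 58786.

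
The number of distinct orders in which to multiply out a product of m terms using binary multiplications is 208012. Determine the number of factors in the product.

Parenthesizations of m factors are counted by C_{m−1}, and C_12 = 208012.
So the index is 12, and the number of factors is 12 + 1 = 13.

13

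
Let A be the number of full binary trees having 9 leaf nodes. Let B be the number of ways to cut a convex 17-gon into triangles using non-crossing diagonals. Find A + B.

Full binary trees with 9 leaves have 9−1 = 8 internal nodes, so there are C_8 of them. So A = C_8 = 1430.
A convex 17-gon is triangulated into 15 triangles, and the number of such triangulations is the Catalan number C_{17−2} = C_15. So B = C_15 = 9694845.
A + B = 1430 + 9694845 = 9696275.

9696275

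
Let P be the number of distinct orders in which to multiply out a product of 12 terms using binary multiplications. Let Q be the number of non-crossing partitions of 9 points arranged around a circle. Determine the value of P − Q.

Bracketing 12 factors into binary products is counted by C_{12−1} = C_11. So P = C_11 = 58786.
Non-crossing partitions of an n-element set are counted by C_n; here n = 9. So Q = C_9 = 4862.
P − Q = 58786 − 4862 = 53924.

53924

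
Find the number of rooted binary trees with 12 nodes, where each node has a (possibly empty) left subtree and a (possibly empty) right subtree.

208012

There are C_n binary search tree shapes on n keys; with n = 12 that is C_12.
C_12 = C(24,12)/13 = 2704156/13 = 208012.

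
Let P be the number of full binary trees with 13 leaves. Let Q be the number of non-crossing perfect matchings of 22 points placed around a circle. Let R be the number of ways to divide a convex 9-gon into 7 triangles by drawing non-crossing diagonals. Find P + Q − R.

Full binary trees with 13 leaves have 13−1 = 12 internal nodes, so there are C_12 of them. So P = C_12 = 208012.
Non-crossing perfect matchings of 2n points on a circle are counted by C_n; with 22 points, n = 11. So Q = C_11 = 58786.
A convex 9-gon is triangulated into 7 triangles, and the number of such triangulations is the Catalan number C_{9−2} = C_7. So R = C_7 = 429.
P + Q − R = 208012 + 58786 − 429 = 266369.

266369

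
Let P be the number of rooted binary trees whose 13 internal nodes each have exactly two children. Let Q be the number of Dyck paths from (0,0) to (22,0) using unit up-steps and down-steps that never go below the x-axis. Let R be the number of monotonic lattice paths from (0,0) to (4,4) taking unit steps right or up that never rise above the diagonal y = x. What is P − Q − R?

The number of full binary trees on 13 internal nodes is the Catalan number C_13. So P = C_13 = 742900.
A Dyck path with 11 up-steps and 11 down-steps has semilength 11, so there are C_11 of them. So Q = C_11 = 58786.
Monotone paths in an n×n grid that stay weakly below the diagonal are counted by C_n; here n = 4. So R = C_4 = 14.
P − Q − R = 742900 − 58786 − 14 = 684100.

684100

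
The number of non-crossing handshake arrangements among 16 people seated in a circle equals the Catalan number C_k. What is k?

With 16 = 2·8 people, non-crossing handshake pairings are non-crossing perfect matchings on a circle, counted by C_8.

8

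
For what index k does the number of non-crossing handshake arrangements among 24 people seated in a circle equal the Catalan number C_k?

Non-crossing handshake pairings of 2n people are counted by C_n; 24 people gives n = 12.

12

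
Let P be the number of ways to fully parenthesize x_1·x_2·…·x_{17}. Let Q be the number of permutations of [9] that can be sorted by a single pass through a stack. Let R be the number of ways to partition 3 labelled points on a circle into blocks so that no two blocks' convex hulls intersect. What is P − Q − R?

Parenthesizations of m factors correspond to full binary trees with m leaves, counted by C_{m−1}; m = 17 gives C_16. So P = C_16 = 35357670.
Stack-sortable permutations are exactly the 231-avoiding ones, counted by C_n; here n = 9. So Q = C_9 = 4862.
The non-crossing partitions of [3] form a lattice of size C_3. So R = C_3 = 5.
P − Q − R = 35357670 − 4862 − 5 = 35352803.

35352803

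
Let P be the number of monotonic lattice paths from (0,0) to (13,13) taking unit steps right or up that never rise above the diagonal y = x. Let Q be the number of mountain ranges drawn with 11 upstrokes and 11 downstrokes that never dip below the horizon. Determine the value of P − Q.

Monotone paths in an n×n grid that stay weakly below the diagonal are counted by C_n; here n = 13. So P = C_13 = 742900.
Paths of 11 up- and 11 down-steps that never dip below the axis are Dyck paths; their count is C_11. So Q = C_11 = 58786.
P − Q = 742900 − 58786 = 684114.

684114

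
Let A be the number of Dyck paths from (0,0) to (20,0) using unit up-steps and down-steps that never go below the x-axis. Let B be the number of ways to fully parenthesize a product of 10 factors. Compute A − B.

Paths of 10 up- and 10 down-steps that never dip below the axis are Dyck paths; their count is C_10. So A = C_10 = 16796.
Ways to associate a product of 10 factors correspond to binary trees on 10 leaves, so the count is C_9. So B = C_9 = 4862.
A − B = 16796 − 4862 = 11934.

11934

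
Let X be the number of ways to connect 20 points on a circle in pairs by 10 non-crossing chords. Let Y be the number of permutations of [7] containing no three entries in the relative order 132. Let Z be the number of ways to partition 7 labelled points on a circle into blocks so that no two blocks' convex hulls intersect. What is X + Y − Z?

Pairing 20 circle points by 10 non-crossing chords gives C_10 matchings. So X = C_10 = 16796.
Permutations of [n] avoiding any single length-3 pattern are counted by C_n; here n = 7. So Y = C_7 = 429.
Non-crossing partitions of an n-element set are counted by C_n; here n = 7. So Z = C_7 = 429.
X + Y − Z = 16796 + 429 − 429 = 16796.

16796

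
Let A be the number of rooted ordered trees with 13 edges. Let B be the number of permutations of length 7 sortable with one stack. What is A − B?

742471

A rooted plane tree with 13 edges has 14 nodes, and the count is C_13. So A = C_13 = 742900.
Stack-sortable permutations are exactly the 231-avoiding ones, counted by C_n; here n = 7. So B = C_7 = 429.
A − B = 742900 − 429 = 742471.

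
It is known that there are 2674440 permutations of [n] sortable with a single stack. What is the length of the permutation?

14

Stack-sortable permutations of [n] are counted by C_n. Since C_14 = 2674440, the index is 14.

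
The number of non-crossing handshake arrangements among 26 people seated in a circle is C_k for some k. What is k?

With 26 = 2·13 people, non-crossing handshake pairings are non-crossing perfect matchings on a circle, counted by C_13.

13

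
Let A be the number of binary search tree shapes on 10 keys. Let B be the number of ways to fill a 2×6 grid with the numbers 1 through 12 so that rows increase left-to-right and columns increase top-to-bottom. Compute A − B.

16664

Rooted binary trees with 10 nodes (each child slot possibly empty) number C_10. So A = C_10 = 16796.
By the hook-length formula (or a Dyck-path bijection), SYT of shape 2×6 number C_6. So B = C_6 = 132.
A − B = 16796 − 132 = 16664.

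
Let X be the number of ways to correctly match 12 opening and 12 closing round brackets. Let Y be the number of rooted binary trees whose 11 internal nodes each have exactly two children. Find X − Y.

149226

A balanced arrangement of 12 bracket pairs is a Dyck word of semilength 12, so the count is C_12. So X = C_12 = 208012.
Full binary trees with n internal nodes are counted by C_n; here n = 11. So Y = C_11 = 58786.
X − Y = 208012 − 58786 = 149226.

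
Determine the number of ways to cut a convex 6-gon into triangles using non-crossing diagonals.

14

A convex 6-gon is triangulated into 4 triangles, and the number of such triangulations is the Catalan number C_{6−2} = C_4.
C_4 = C(8,4)/5 = 70/5 = 14.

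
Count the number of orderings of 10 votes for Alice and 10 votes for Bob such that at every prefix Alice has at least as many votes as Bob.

16796

Ballot sequences with n votes each where one side never trails are Dyck words, counted by C_n; here n = 10.
C_10 = C(20,10)/11 = 184756/11 = 16796.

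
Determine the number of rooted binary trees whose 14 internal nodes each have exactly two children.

2674440

The number of full binary trees on 14 internal nodes is the Catalan number C_14.
C_14 = C_13 · 2(2·13+1)/(13+2) = 742900 · 54/15 = 2674440.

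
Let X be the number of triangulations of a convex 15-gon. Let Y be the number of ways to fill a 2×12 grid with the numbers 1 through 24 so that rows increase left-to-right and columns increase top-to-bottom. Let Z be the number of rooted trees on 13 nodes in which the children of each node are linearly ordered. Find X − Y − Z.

326876

A convex 15-gon is triangulated into 13 triangles, and the number of such triangulations is the Catalan number C_{15−2} = C_13. So X = C_13 = 742900.
Standard Young tableaux of shape 2×n are counted by C_n; here n = 12. So Y = C_12 = 208012.
Rooted ordered (plane) trees on m nodes have m−1 edges and are counted by C_{m−1}; m = 13 gives C_12. So Z = C_12 = 208012.
X − Y − Z = 742900 − 208012 − 208012 = 326876.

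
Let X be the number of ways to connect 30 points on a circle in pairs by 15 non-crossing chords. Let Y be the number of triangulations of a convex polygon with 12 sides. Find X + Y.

Pairing 30 circle points by 15 non-crossing chords gives C_15 matchings. So X = C_15 = 9694845.
Triangulations of a convex m-gon are counted by C_{m−2}; with m = 12 this is C_10. So Y = C_10 = 16796.
X + Y = 9694845 + 16796 = 9711641.

9711641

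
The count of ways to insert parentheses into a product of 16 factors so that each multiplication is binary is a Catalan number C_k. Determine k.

Bracketing 16 factors into binary products is counted by C_{16−1} = C_15.

15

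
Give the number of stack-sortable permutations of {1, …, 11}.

58786

By Knuth's characterisation, the stack-sortable permutations of length 11 are the 231-avoiders, numbering C_11.
C_11 = 58786.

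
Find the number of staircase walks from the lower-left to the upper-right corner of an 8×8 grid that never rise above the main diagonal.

1430

Sub-diagonal monotone paths from (0,0) to (8,8) biject with Dyck paths of semilength 8, giving C_8.
C_8 = C_7 · 2(2·7+1)/(7+2) = 429 · 30/9 = 1430.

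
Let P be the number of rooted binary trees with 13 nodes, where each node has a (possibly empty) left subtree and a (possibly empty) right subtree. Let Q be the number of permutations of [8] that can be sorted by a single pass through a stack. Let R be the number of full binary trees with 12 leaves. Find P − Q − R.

Rooted binary trees with 13 nodes (each child slot possibly empty) number C_13. So P = C_13 = 742900.
Stack-sortable permutations are exactly the 231-avoiding ones, counted by C_n; here n = 8. So Q = C_8 = 1430.
Full binary trees with 12 leaves have 12−1 = 11 internal nodes, so there are C_11 of them. So R = C_11 = 58786.
P − Q − R = 742900 − 1430 − 58786 = 682684.

682684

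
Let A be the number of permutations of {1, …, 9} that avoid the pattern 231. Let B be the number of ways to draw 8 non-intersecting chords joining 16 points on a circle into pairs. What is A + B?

For any fixed pattern of length 3, the pattern-avoiding permutations of [9] number C_9. So A = C_9 = 4862.
Pairing 16 circle points by 8 non-crossing chords gives C_8 matchings. So B = C_8 = 1430.
A + B = 4862 + 1430 = 6292.

6292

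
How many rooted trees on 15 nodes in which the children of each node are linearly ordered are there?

A rooted plane tree on 15 nodes has 14 edges, and such trees are counted by C_14.
C_14 = 2674440.

2674440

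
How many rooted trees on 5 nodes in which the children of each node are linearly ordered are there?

14

A rooted plane tree on 5 nodes has 4 edges, and such trees are counted by C_4.
C_4 = 14.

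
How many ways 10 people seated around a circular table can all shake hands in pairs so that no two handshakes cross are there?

Non-crossing handshake pairings of 2n people are counted by C_n; 10 people gives n = 5.
C_5 = C(10,5)/6 = 252/6 = 42.

42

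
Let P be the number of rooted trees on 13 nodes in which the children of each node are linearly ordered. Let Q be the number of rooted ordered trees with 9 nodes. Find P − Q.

A rooted plane tree on 13 nodes has 12 edges, and such trees are counted by C_12. So P = C_12 = 208012.
Rooted ordered (plane) trees on m nodes have m−1 edges and are counted by C_{m−1}; m = 9 gives C_8. So Q = C_8 = 1430.
P − Q = 208012 − 1430 = 206582.

206582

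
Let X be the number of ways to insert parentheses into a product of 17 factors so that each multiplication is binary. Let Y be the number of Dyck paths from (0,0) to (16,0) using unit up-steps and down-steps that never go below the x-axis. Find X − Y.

Ways to associate a product of 17 factors correspond to binary trees on 17 leaves, so the count is C_16. So X = C_16 = 35357670.
Dyck paths of semilength n (length 2n) are counted by C_n; here n = 8. So Y = C_8 = 1430.
X − Y = 35357670 − 1430 = 35356240.

35356240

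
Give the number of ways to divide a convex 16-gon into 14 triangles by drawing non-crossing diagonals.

A convex 16-gon is triangulated into 14 triangles, and the number of such triangulations is the Catalan number C_{16−2} = C_14.
C_14 = C(28,14)/15 = 40116600/15 = 2674440.

2674440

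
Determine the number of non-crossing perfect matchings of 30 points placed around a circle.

Non-crossing perfect matchings of 2n points on a circle are counted by C_n; with 30 points, n = 15.
C_15 = C(30,15)/16 = 155117520/16 = 9694845.

9694845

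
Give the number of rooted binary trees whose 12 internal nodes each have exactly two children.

The number of full binary trees on 12 internal nodes is the Catalan number C_12.
C_12 = C(24,12)/13 = 2704156/13 = 208012.

208012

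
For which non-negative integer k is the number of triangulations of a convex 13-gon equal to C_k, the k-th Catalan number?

11

A convex 13-gon is triangulated into 11 triangles, and the number of such triangulations is the Catalan number C_{13−2} = C_11.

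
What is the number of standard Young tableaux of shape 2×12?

208012

Standard Young tableaux of shape 2×n are counted by C_n; here n = 12.
C_12 = 208012.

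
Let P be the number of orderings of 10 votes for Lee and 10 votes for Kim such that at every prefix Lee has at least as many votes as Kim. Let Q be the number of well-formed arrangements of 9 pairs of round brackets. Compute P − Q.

11934

Ballot sequences with n votes each where one side never trails are Dyck words, counted by C_n; here n = 10. So P = C_10 = 16796.
Balanced strings of n pairs of brackets are counted by C_n; here n = 9. So Q = C_9 = 4862.
P − Q = 16796 − 4862 = 11934.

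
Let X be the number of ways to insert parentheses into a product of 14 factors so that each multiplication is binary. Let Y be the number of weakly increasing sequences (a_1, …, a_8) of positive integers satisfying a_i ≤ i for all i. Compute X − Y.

Ways to associate a product of 14 factors correspond to binary trees on 14 leaves, so the count is C_13. So X = C_13 = 742900.
Weakly increasing sequences with a_i ≤ i biject with Dyck paths of semilength 8, so there are C_8. So Y = C_8 = 1430.
X − Y = 742900 − 1430 = 741470.

741470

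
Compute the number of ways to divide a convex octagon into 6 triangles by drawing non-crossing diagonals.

The number of triangulations of an 8-gon is the Catalan number C_6 (index = sides − 2).
C_6 = C_5 · 2(2·5+1)/(5+2) = 42 · 22/7 = 132.

132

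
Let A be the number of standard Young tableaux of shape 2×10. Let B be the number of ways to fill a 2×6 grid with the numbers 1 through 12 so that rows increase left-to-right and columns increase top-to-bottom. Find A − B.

Standard Young tableaux of shape 2×n are counted by C_n; here n = 10. So A = C_10 = 16796.
By the hook-length formula (or a Dyck-path bijection), SYT of shape 2×6 number C_6. So B = C_6 = 132.
A − B = 16796 − 132 = 16664.

16664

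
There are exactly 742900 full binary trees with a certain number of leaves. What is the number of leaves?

14

Full binary trees with L leaves are counted by C_{L−1}. The Catalan number equal to 742900 is C_13.
So the index is 13, and the number of leaves is 13 + 1 = 14.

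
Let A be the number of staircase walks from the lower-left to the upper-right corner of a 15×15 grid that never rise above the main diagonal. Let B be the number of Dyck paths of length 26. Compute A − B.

Monotone paths in an n×n grid that stay weakly below the diagonal are counted by C_n; here n = 15. So A = C_15 = 9694845.
Dyck paths of semilength n (length 2n) are counted by C_n; here n = 13. So B = C_13 = 742900.
A − B = 9694845 − 742900 = 8951945.

8951945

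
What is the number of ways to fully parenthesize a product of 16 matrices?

9694845

Ways to associate a product of 16 factors correspond to binary trees on 16 leaves, so the count is C_15.
C_15 = C(30,15)/16 = 155117520/16 = 9694845.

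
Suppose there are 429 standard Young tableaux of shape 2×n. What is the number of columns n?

7

Standard Young tableaux of shape 2×n are counted by C_n. The Catalan number equal to 429 is C_7.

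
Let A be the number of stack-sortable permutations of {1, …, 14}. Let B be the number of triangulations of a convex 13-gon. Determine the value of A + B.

2733226

By Knuth's characterisation, the stack-sortable permutations of length 14 are the 231-avoiders, numbering C_14. So A = C_14 = 2674440.
The number of triangulations of a 13-gon is the Catalan number C_11 (index = sides − 2). So B = C_11 = 58786.
A + B = 2674440 + 58786 = 2733226.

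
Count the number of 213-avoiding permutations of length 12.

208012

For any fixed pattern of length 3, the pattern-avoiding permutations of [12] number C_12.
C_12 = C(24,12)/13 = 2704156/13 = 208012.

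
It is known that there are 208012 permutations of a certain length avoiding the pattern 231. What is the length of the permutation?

12

Permutations of [n] avoiding a fixed length-3 pattern are counted by C_n, and C_12 = 208012.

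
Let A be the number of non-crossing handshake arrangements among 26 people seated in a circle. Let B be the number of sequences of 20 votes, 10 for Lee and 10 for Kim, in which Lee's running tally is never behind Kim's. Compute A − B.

Non-crossing handshake pairings of 2n people are counted by C_n; 26 people gives n = 13. So A = C_13 = 742900.
Reading a vote for the leader as '(' and for the other as ')' turns such a sequence into a balanced string of 10 pairs, so the count is C_10. So B = C_10 = 16796.
A − B = 742900 − 16796 = 726104.

726104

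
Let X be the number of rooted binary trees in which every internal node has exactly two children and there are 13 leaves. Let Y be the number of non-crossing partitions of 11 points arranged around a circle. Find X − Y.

149226

Full binary trees with 13 leaves have 13−1 = 12 internal nodes, so there are C_12 of them. So X = C_12 = 208012.
The non-crossing partitions of [11] form a lattice of size C_11. So Y = C_11 = 58786.
X − Y = 208012 − 58786 = 149226.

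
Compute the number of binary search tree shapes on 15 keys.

9694845

Binary trees (left/right distinguished) on n nodes are counted by C_n; here n = 15.
C_15 = C_14 · 2(2·14+1)/(14+2) = 2674440 · 58/16 = 9694845.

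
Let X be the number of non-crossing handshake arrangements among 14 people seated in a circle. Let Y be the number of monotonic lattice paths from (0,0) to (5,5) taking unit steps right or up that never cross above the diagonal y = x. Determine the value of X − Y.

387

With 14 = 2·7 people, non-crossing handshake pairings are non-crossing perfect matchings on a circle, counted by C_7. So X = C_7 = 429.
Monotone paths in an n×n grid that stay weakly below the diagonal are counted by C_n; here n = 5. So Y = C_5 = 42.
X − Y = 429 − 42 = 387.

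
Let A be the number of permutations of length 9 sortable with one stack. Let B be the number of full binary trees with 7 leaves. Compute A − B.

Stack-sortable permutations are exactly the 231-avoiding ones, counted by C_n; here n = 9. So A = C_9 = 4862.
A full binary tree with L leaves has L−1 internal nodes and is counted by C_{L−1}; L = 7 gives C_6. So B = C_6 = 132.
A − B = 4862 − 132 = 4730.

4730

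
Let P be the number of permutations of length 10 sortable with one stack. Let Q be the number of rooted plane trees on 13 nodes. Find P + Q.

224808

By Knuth's characterisation, the stack-sortable permutations of length 10 are the 231-avoiders, numbering C_10. So P = C_10 = 16796.
A rooted plane tree on 13 nodes has 12 edges, and such trees are counted by C_12. So Q = C_12 = 208012.
P + Q = 16796 + 208012 = 224808.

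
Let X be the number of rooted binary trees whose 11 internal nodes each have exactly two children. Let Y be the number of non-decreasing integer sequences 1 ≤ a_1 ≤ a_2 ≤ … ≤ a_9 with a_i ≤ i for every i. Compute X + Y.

The number of full binary trees on 11 internal nodes is the Catalan number C_11. So X = C_11 = 58786.
Such sub-staircase sequences of length n are counted by C_n; here n = 9. So Y = C_9 = 4862.
X + Y = 58786 + 4862 = 63648.

63648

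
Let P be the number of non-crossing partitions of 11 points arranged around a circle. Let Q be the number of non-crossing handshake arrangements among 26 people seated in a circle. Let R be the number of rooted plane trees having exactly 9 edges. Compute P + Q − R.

796824

The non-crossing partitions of [11] form a lattice of size C_11. So P = C_11 = 58786.
Non-crossing handshake pairings of 2n people are counted by C_n; 26 people gives n = 13. So Q = C_13 = 742900.
A rooted plane tree with 9 edges has 10 nodes, and the count is C_9. So R = C_9 = 4862.
P + Q − R = 58786 + 742900 − 4862 = 796824.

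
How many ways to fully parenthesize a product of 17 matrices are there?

Parenthesizations of m factors correspond to full binary trees with m leaves, counted by C_{m−1}; m = 17 gives C_16.
C_16 = C(32,16)/17 = 601080390/17 = 35357670.

35357670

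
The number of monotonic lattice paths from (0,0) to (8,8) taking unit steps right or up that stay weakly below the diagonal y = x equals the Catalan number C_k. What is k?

8

Monotone paths in an n×n grid that stay weakly below the diagonal are counted by C_n; here n = 8.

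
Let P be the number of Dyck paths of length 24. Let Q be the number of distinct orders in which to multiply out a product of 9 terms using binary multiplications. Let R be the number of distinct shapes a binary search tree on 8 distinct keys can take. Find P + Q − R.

208012

Paths of 12 up- and 12 down-steps that never dip below the axis are Dyck paths; their count is C_12. So P = C_12 = 208012.
Bracketing 9 factors into binary products is counted by C_{9−1} = C_8. So Q = C_8 = 1430.
Binary trees (left/right distinguished) on n nodes are counted by C_n; here n = 8. So R = C_8 = 1430.
P + Q − R = 208012 + 1430 − 1430 = 208012.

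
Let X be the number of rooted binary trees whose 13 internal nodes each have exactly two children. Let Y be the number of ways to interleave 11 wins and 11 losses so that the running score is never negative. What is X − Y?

The number of full binary trees on 13 internal nodes is the Catalan number C_13. So X = C_13 = 742900.
Reading a vote for the leader as '(' and for the other as ')' turns such a sequence into a balanced string of 11 pairs, so the count is C_11. So Y = C_11 = 58786.
X − Y = 742900 − 58786 = 684114.

684114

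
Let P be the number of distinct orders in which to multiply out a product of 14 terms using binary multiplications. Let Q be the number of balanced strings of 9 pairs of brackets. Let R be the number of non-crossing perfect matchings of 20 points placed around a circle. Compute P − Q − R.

Parenthesizations of m factors correspond to full binary trees with m leaves, counted by C_{m−1}; m = 14 gives C_13. So P = C_13 = 742900.
With 9 pairs the number of balanced bracket strings is the Catalan number C_9. So Q = C_9 = 4862.
Non-crossing perfect matchings of 2n points on a circle are counted by C_n; with 20 points, n = 10. So R = C_10 = 16796.
P − Q − R = 742900 − 4862 − 16796 = 721242.

721242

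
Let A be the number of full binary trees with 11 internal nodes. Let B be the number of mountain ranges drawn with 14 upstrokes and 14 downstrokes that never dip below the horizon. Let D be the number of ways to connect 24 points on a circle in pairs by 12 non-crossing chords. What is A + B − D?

The number of full binary trees on 11 internal nodes is the Catalan number C_11. So A = C_11 = 58786.
Paths of 14 up- and 14 down-steps that never dip below the axis are Dyck paths; their count is C_14. So B = C_14 = 2674440.
Pairing 24 circle points by 12 non-crossing chords gives C_12 matchings. So D = C_12 = 208012.
A + B − D = 58786 + 2674440 − 208012 = 2525214.

2525214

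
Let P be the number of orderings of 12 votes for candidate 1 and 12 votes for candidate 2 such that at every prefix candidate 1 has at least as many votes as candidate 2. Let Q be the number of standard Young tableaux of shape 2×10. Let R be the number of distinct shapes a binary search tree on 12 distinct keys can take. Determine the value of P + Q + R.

Reading a vote for the leader as '(' and for the other as ')' turns such a sequence into a balanced string of 12 pairs, so the count is C_12. So P = C_12 = 208012.
By the hook-length formula (or a Dyck-path bijection), SYT of shape 2×10 number C_10. So Q = C_10 = 16796.
There are C_n binary search tree shapes on n keys; with n = 12 that is C_12. So R = C_12 = 208012.
P + Q + R = 208012 + 16796 + 208012 = 432820.

432820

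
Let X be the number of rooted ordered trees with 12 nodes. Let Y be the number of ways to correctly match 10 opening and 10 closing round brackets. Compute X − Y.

41990

Rooted ordered (plane) trees on m nodes have m−1 edges and are counted by C_{m−1}; m = 12 gives C_11. So X = C_11 = 58786.
A balanced arrangement of 10 bracket pairs is a Dyck word of semilength 10, so the count is C_10. So Y = C_10 = 16796.
X − Y = 58786 − 16796 = 41990.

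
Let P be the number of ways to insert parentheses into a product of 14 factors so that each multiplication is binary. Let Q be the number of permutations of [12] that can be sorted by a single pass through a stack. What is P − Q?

Ways to associate a product of 14 factors correspond to binary trees on 14 leaves, so the count is C_13. So P = C_13 = 742900.
By Knuth's characterisation, the stack-sortable permutations of length 12 are the 231-avoiders, numbering C_12. So Q = C_12 = 208012.
P − Q = 742900 − 208012 = 534888.

534888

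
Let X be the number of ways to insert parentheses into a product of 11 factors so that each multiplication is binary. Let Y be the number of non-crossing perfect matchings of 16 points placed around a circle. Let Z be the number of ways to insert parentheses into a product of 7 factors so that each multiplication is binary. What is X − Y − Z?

15234

Parenthesizations of m factors correspond to full binary trees with m leaves, counted by C_{m−1}; m = 11 gives C_10. So X = C_10 = 16796.
Non-crossing perfect matchings of 2n points on a circle are counted by C_n; with 16 points, n = 8. So Y = C_8 = 1430.
Ways to associate a product of 7 factors correspond to binary trees on 7 leaves, so the count is C_6. So Z = C_6 = 132.
X − Y − Z = 16796 − 1430 − 132 = 15234.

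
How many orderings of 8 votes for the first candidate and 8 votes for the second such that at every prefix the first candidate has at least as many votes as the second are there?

Reading a vote for the leader as '(' and for the other as ')' turns such a sequence into a balanced string of 8 pairs, so the count is C_8.
C_8 = C(16,8)/9 = 12870/9 = 1430.

1430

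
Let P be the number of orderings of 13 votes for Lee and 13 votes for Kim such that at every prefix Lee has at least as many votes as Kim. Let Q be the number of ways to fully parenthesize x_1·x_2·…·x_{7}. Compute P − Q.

742768

Ballot sequences with n votes each where one side never trails are Dyck words, counted by C_n; here n = 13. So P = C_13 = 742900.
Parenthesizations of m factors correspond to full binary trees with m leaves, counted by C_{m−1}; m = 7 gives C_6. So Q = C_6 = 132.
P − Q = 742900 − 132 = 742768.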